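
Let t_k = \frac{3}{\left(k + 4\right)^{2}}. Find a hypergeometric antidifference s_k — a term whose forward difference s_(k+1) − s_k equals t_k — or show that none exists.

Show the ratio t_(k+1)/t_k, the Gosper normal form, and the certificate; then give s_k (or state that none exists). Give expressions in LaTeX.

The ratio is (k + 4)**2/(k + 5)**2.
Factor: A=k**2 + 8*k + 16; B=k**2 + 10*k + 25; C=1.
Need (k**2 + 8*k + 16)·f(k+1) − (k**2 + 8*k + 16)·f(k) = 1.
Bound: deg f ≤ 0.
Write f(k) = c0. Then LHS − RHS = -1, requiring -1 = 0: contradictory. No certificate.

no hypergeometric antidifference exists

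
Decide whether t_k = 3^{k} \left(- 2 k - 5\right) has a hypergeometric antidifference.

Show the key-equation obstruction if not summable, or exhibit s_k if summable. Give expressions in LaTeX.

Ratio r(k) = 3*(2*k + 7)/(2*k + 5).
Take A(k)=3, B(k)=1, C(k)=k + 5/2.
Key eq: (3)·f(k+1) = (1)·f(k) + (k + 5/2).
d = 1 from the (0,0,1) case.
Coefficient equations give f(k) = (k + 1)/2.
R(k) = B(k−1)·f(k)/C(k) = (k + 1)/(2*k + 5); s_k = R·t_k = 3**k*(-k - 1).
Check: Δs_k = 3**k*(-2*k - 5). ✓

Yes. s_k = 3^{k} \left(- k - 1\right).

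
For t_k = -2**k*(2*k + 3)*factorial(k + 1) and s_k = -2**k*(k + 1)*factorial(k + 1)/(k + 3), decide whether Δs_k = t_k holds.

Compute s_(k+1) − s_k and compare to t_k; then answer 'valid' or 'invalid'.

s_(k+1) = -2**(k + 1)*(k + 2)*factorial(k + 2)/(k + 4)
s_(k+1) − s_k = -2**k*(2*k**3 + 13*k**2 + 27*k + 20)*factorial(k + 1)/((k + 3)*(k + 4))
(s_(k+1) − s_k) − t_k = 2**(k + 1)*(2*k**2 + 9*k + 8)*factorial(k + 1)/((k + 3)*(k + 4))

Invalid: residual 2**(k + 1)*(2*k**2 + 9*k + 8)*factorial(k + 1)/((k + 3)*(k + 4)) ≠ 0.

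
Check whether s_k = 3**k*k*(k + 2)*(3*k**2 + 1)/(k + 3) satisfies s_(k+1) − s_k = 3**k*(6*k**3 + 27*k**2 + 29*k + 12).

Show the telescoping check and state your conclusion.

Invalid: residual 3**k*(-6*k**4 - 42*k**3 - 110*k**2 - 98*k - 36)/(k**2 + 7*k + 12) ≠ 0.

s_(k+1) = 3**(k + 1)*(k + 1)*(k + 3)*(3*(k + 1)**2 + 1)/(k + 4)
s_(k+1) − s_k = 3**k*(6*k**5 + 63*k**4 + 248*k**3 + 429*k**2 + 334*k + 108)/(k**2 + 7*k + 12)
(s_(k+1) − s_k) − t_k = 3**k*(-6*k**4 - 42*k**3 - 110*k**2 - 98*k - 36)/(k**2 + 7*k + 12)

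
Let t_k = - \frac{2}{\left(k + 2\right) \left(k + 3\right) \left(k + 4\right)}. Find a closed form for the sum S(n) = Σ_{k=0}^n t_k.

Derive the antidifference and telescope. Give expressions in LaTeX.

S(n) = \frac{- n^{2} - 7 n - 6}{6 \left(n^{2} + 7 n + 12\right)}

Ratio r(k) = (k + 2)/(k + 5).
So A=k + 2 and B=k + 5, with C=1.
Key eq: (k + 2)·f(k+1) = (k + 4)·f(k) + (1).
d = 2 from the (1,1,0) case.
Solve for f: f(k) = k*(k + 5)/12 (degree 2 ≤ 2).
Get s_k = R·t_k = k*(-k - 5)/(6*(k + 2)*(k + 3)) with R(k) = B(k−1)f(k)/C(k) = k*(k + 4)*(k + 5)/12.
Check: Δs_k = -2/(k**3 + 9*k**2 + 26*k + 24). ✓
s_(n+1) = (-n**2 - 7*n - 6)/(6*(n**2 + 7*n + 12)) and s_(0) = 0, so S(n) = (-n**2 - 7*n - 6)/(6*(n**2 + 7*n + 12)).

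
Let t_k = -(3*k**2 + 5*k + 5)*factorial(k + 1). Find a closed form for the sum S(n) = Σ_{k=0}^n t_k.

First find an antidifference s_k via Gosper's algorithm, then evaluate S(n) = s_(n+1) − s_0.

r(k) = (k + 2)*(5*k + 3*(k + 1)**2 + 10)/(3*k**2 + 5*k + 5) after simplifying.
A = k + 2, B = 1, C = k**2 + 5*k/3 + 5/3.
f must satisfy (k + 2)·f(k+1) − (1)·f(k) = k**2 + 5*k/3 + 5/3.
d = 1 from the (1,0,2) case.
Match coefficients ⇒ f(k) = (3*k - 1)/3.
R(k) = B(k−1)·f(k)/C(k) = (3*k - 1)/(3*k**2 + 5*k + 5); s_k = R·t_k = -(3*k - 1)*factorial(k + 1).
Δs = -(3*k**2 + 5*k + 5)*factorial(k + 1), as required.
Evaluate: s_(n+1) = -(3*n + 2)*factorial(n + 2); subtract s_(0) = 1 ⇒ S(n) = -3*n*factorial(n + 2) - 2*factorial(n + 2) - 1.

S(n) = -3*n*factorial(n + 2) - 2*factorial(n + 2) - 1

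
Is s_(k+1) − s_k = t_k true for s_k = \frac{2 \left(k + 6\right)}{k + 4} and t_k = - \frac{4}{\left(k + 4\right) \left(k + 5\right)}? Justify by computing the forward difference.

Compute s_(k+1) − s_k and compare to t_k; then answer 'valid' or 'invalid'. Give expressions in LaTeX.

Valid: the claim telescopes to t_k.

s_(k+1) = 2*(k + 7)/(k + 5)
s_(k+1) − s_k = -4/(k**2 + 9*k + 20)
(s_(k+1) − s_k) − t_k = 0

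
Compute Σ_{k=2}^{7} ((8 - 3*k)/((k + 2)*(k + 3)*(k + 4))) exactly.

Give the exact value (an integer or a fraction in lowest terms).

Ratio r(k) = (k + 2)*(3*k - 5)/((k + 5)*(3*k - 8)).
Factor: A=k + 2; B=k + 5; C=k - 8/3.
Set up (k + 2)·f(k+1) − (k + 4)·f(k) − (k - 8/3) = 0.
Degrees (1,1,1) ⇒ d ≤ 2.
Solving with deg f ≤ 2: f(k) = -k*(k + 23)/18.
Then R = B(k−1)f/C = -k*(k + 4)*(k + 23)/(6*(3*k - 8)), so s_k = R(k)·t_k = k*(k + 23)/(6*(k + 2)*(k + 3)).
s_(k+1) − s_k = (8 - 3*k)/(k**3 + 9*k**2 + 26*k + 24) = t_k.
Telescoping: Σ = s_(8) − s_(2) = 62/165 − (5/12) = -9/220.

Σ = -9/220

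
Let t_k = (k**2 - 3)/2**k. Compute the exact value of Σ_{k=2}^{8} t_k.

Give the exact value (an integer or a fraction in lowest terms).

The ratio is ((k + 1)**2 - 3)/(2*(k**2 - 3)).
So A=1/2 and B=1, with C=k**2 - 3.
Key eq: (1/2)·f(k+1) = (1)·f(k) + (k**2 - 3).
Degrees (0,0,2) ⇒ d ≤ 2.
Solve for f: f(k) = -2*k*(k + 2) (degree 2 ≤ 2).
Certificate R = B(k−1)f/C = -2*k*(k + 2)/(k**2 - 3) gives s_k = 2**(1 - k)*k*(-k - 2).
Δs = (k**2 - 3)/2**k, as required.
Telescoping: Σ = s_(9) − s_(2) = -99/256 − (-4) = 925/256.

Σ = 925/256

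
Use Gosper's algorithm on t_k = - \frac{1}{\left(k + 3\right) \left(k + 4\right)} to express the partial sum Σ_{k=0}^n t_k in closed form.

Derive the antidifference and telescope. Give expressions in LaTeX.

S(n) = \frac{- n - 1}{3 \left(n + 4\right)}

Ratio r(k) = (k + 3)/(k + 5).
Factor: A=k + 3; B=k + 5; C=1.
Key eq: (k + 3)·f(k+1) = (k + 4)·f(k) + (1).
deg f ≤ 1 (via 1,1,0).
Coefficient equations give f(k) = k/3.
R(k) = B(k−1)·f(k)/C(k) = k*(k + 4)/3; s_k = R·t_k = -k/(3*k + 9).
Verify: -1/(k**2 + 7*k + 12) matches t_k.
s_(n+1) = (-n - 1)/(3*(n + 4)) and s_(0) = 0, so S(n) = (-n - 1)/(3*(n + 4)).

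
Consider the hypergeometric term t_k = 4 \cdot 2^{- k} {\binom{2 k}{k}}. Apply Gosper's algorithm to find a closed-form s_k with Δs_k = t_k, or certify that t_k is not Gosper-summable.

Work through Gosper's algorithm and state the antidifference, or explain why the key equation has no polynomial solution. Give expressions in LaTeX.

no hypergeometric antidifference exists

r(k) = (2*k + 1)/(k + 1) after simplifying.
So A=2*k + 1 and B=k + 1, with C=1.
Need (2*k + 1)·f(k+1) − (k)·f(k) = 1.
From deg A=1, deg B=1, deg C=0: d=-1.
Bound -1 < 0, so the key equation has no polynomial solution.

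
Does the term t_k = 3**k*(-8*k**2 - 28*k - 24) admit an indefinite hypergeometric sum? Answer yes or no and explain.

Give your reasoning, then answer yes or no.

Yes. s_k = 3**k*(-4*k**2 - 2*k - 3).

r(k) = 3*(2*k**2 + 11*k + 15)/(2*k**2 + 7*k + 6) after simplifying.
So A=3 and B=1, with C=k**2 + 7*k/2 + 3.
Solve (3)·f(k+1) − (1)·f(k) = k**2 + 7*k/2 + 3.
From deg A=0, deg B=0, deg C=2: d=2.
Match coefficients ⇒ f(k) = (4*k**2 + 2*k + 3)/8.
Then R = B(k−1)f/C = (4*k**2 + 2*k + 3)/(4*(k + 2)*(2*k + 3)), so s_k = R(k)·t_k = 3**k*(-4*k**2 - 2*k - 3).
s_(k+1) − s_k = 3**k*(-8*k**2 - 28*k - 24) = t_k.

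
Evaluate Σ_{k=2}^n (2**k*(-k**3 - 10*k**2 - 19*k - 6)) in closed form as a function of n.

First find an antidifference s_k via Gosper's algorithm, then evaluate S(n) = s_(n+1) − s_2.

Ratio r(k) = 2*(k**3 + 13*k**2 + 42*k + 36)/(k**3 + 10*k**2 + 19*k + 6).
Take A(k)=2, B(k)=1, C(k)=k**3 + 10*k**2 + 19*k + 6.
Set up (2)·f(k+1) − (1)·f(k) − (k**3 + 10*k**2 + 19*k + 6) = 0.
deg f ≤ 3 (via 0,0,3).
A polynomial solution: f(k) = k**3 + 4*k**2 - 3*k + 2.
Certificate R = B(k−1)f/C = (k**3 + 4*k**2 - 3*k + 2)/((k + 2)*(k**2 + 8*k + 3)) gives s_k = 2**k*(-k**3 - 4*k**2 + 3*k - 2).
s_(k+1) − s_k = 2**k*(-k**3 - 10*k**2 - 19*k - 6) = t_k.
Evaluate: s_(n+1) = 2**(n + 1)*(-n**3 - 7*n**2 - 8*n - 4); subtract s_(2) = -80 ⇒ S(n) = -2*2**n*n**3 - 14*2**n*n**2 - 16*2**n*n - 8*2**n + 80.

S(n) = -2*2**n*n**3 - 14*2**n*n**2 - 16*2**n*n - 8*2**n + 80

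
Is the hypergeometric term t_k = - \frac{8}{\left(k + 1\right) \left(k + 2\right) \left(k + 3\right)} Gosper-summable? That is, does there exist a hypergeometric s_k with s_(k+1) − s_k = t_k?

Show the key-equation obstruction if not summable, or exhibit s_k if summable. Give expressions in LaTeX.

Yes. s_k = \frac{2 k \left(- k - 3\right)}{\left(k + 1\right) \left(k + 2\right)}.

Compute t_(k+1)/t_k: get (k + 1)/(k + 4).
Factor: A=k + 1; B=k + 4; C=1.
f must satisfy (k + 1)·f(k+1) − (k + 3)·f(k) = 1.
deg f ≤ 2 (via 1,1,0).
Solve for f: f(k) = k*(k + 3)/4 (degree 2 ≤ 2).
Get s_k = R·t_k = 2*k*(-k - 3)/((k + 1)*(k + 2)) with R(k) = B(k−1)f(k)/C(k) = k*(k + 3)**2/4.
s_(k+1) − s_k = -8/(k**3 + 6*k**2 + 11*k + 6) = t_k.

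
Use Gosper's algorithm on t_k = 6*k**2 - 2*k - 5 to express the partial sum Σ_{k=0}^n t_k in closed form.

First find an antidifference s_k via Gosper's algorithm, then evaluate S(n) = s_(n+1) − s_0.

The ratio is (6*k**2 + 10*k - 1)/(6*k**2 - 2*k - 5).
Normal form (A,B,C) = (1, 1, k**2 - k/3 - 5/6).
Need (1)·f(k+1) − (1)·f(k) = k**2 - k/3 - 5/6.
Bound: deg f ≤ 3.
Match coefficients ⇒ f(k) = k*(2*k**2 - 4*k - 3)/6.
Then R = B(k−1)f/C = k*(2*k**2 - 4*k - 3)/(6*k**2 - 2*k - 5), so s_k = R(k)·t_k = k*(2*k**2 - 4*k - 3).
s_(k+1) − s_k = 6*k**2 - 2*k - 5 = t_k.
s_(n+1) = 2*n**3 + 2*n**2 - 5*n - 5 and s_(0) = 0, so S(n) = 2*n**3 + 2*n**2 - 5*n - 5.

S(n) = 2*n**3 + 2*n**2 - 5*n - 5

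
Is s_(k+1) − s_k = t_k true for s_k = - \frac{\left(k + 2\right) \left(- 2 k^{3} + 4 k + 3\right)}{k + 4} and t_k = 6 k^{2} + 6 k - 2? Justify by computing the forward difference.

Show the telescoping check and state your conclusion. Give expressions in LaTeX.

s_(k+1) = -(k + 3)*(4*k - 2*(k + 1)**3 + 7)/(k + 5)
s_(k+1) − s_k = 2*(3*k**4 + 26*k**3 + 56*k**2 + 25*k - 15)/(k**2 + 9*k + 20)
(s_(k+1) − s_k) − t_k = 2*(-4*k**3 - 30*k**2 - 26*k + 5)/(k**2 + 9*k + 20)

Invalid: residual \frac{2 \left(- 4 k^{3} - 30 k^{2} - 26 k + 5\right)}{k^{2} + 9 k + 20} ≠ 0.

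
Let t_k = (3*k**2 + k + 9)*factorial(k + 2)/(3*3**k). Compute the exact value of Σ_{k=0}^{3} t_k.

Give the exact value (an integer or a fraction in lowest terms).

Step 1: r(k) = (k + 3)*(k + 3*(k + 1)**2 + 10)/(3*(3*k**2 + k + 9)).
So A=k/3 + 1 and B=1, with C=k**2 + k/3 + 3.
Solve (k/3 + 1)·f(k+1) − (1)·f(k) = k**2 + k/3 + 3.
deg f ≤ 1 (via 1,0,2).
Solving with deg f ≤ 1: f(k) = 3*k - 2.
So s_k = (B(k−1)f/C)·t_k = (3*(3*k - 2)/(3*k**2 + k + 9))·t_k = (3*k - 2)*factorial(k + 2)/3**k.
Verify: (3*k**2 + k + 9)*factorial(k + 2)/(3*3**k) matches t_k.
Evaluate s at k=4 and k=0: 800/9 and -4; difference 836/9.

Σ = 836/9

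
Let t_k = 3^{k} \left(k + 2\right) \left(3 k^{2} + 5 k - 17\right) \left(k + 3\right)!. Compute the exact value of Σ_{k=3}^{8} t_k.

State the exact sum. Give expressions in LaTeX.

Σ = 575119498041360

t_(k+1)/t_k = 3*(k + 3)*(k + 4)*(5*k + 3*(k + 1)**2 - 12)/((k + 2)*(3*k**2 + 5*k - 17)).
Take A(k)=3*k + 12, B(k)=1, C(k)=k**3 + 11*k**2/3 - 7*k/3 - 34/3.
Solve (3*k + 12)·f(k+1) − (1)·f(k) = k**3 + 11*k**2/3 - 7*k/3 - 34/3.
d = 2 from the (1,0,3) case.
Match coefficients ⇒ f(k) = (k**2 - 2*k - 2)/3.
So s_k = (B(k−1)f/C)·t_k = ((k**2 - 2*k - 2)/((k + 2)*(3*k**2 + 5*k - 17)))·t_k = 3**k*(k**2 - 2*k - 2)*factorial(k + 3).
s_(k+1) − s_k = 3**k*(k + 2)*(3*k**2 + 5*k - 17)*factorial(k + 3) = t_k.
Evaluate s at k=9 and k=3: 575119498060800 and 19440; difference 575119498041360.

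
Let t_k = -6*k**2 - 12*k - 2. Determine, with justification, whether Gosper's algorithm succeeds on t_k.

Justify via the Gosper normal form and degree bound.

Ratio r(k) = (3*k**2 + 12*k + 10)/(3*k**2 + 6*k + 1).
Take A(k)=1, B(k)=1, C(k)=k**2 + 2*k + 1/3.
Need (1)·f(k+1) − (1)·f(k) = k**2 + 2*k + 1/3.
d = 3 from the (0,0,2) case.
Coefficient equations give f(k) = k*(2*k**2 + 3*k - 3)/6.
Then R = B(k−1)f/C = k*(2*k**2 + 3*k - 3)/(2*(3*k**2 + 6*k + 1)), so s_k = R(k)·t_k = k*(-2*k**2 - 3*k + 3).
Check: Δs_k = -6*k**2 - 12*k - 2. ✓

Yes. s_k = k*(-2*k**2 - 3*k + 3).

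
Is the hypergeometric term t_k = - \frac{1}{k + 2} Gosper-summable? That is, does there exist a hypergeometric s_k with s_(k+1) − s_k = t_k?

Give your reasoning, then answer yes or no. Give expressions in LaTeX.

No. Not Gosper-summable.

Ratio r(k) = (k + 2)/(k + 3).
Take A(k)=k + 2, B(k)=k + 3, C(k)=1.
Solve (k + 2)·f(k+1) − (k + 2)·f(k) = 1.
deg f ≤ 0 (via 1,1,0).
Generic f = c0 gives residual -1; -1 = 0 cannot hold, so t_k is not Gosper-summable.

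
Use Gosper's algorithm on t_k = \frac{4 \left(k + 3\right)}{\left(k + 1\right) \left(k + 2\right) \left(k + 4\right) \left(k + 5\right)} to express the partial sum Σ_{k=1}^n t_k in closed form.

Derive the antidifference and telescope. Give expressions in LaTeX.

S(n) = \frac{n \left(n + 7\right)}{5 \left(n^{2} + 7 n + 10\right)}

The ratio is (k + 1)*(k + 4)**2/((k + 3)**2*(k + 6)).
A = k + 1, B = k + 6, C = k**2 + 6*k + 9.
f must satisfy (k + 1)·f(k+1) − (k + 5)·f(k) = k**2 + 6*k + 9.
d = 4 from the (1,1,2) case.
A polynomial solution: f(k) = k*(k + 2)*(k + 3)*(k + 5)/8.
So s_k = (B(k−1)f/C)·t_k = (k*(k + 2)*(k + 5)**2/(8*(k + 3)))·t_k = k*(k + 5)/(2*(k**2 + 5*k + 4)).
s_(k+1) − s_k = 4*(k + 3)/(k**4 + 12*k**3 + 49*k**2 + 78*k + 40) = t_k.
Σ_(k=1)^n t_k = s_(n+1) − s_(1) = ((n**2 + 7*n + 6)/(2*(n**2 + 7*n + 10))) − (3/10), i.e. n*(n + 7)/(5*(n**2 + 7*n + 10)).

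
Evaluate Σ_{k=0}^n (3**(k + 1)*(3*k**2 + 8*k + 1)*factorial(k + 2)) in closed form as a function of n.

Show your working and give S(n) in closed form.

S(n) = 9*3**n*n*factorial(n + 3) + 6

t_(k+1)/t_k = 3*(3*k**3 + 23*k**2 + 54*k + 36)/(3*k**2 + 8*k + 1).
Factor: A=3*k + 9; B=1; C=k**2 + 8*k/3 + 1/3.
Set up (3*k + 9)·f(k+1) − (1)·f(k) − (k**2 + 8*k/3 + 1/3) = 0.
Bound: deg f ≤ 1.
Coefficient equations give f(k) = (k - 1)/3.
Get s_k = R·t_k = 3**(k + 1)*(k - 1)*factorial(k + 2) with R(k) = B(k−1)f(k)/C(k) = (k - 1)/(3*k**2 + 8*k + 1).
Δs = 3**(k + 1)*(3*k**2 + 8*k + 1)*factorial(k + 2), as required.
Telescope: S(n) = s_(n+1) − s_(0) = 3**(n + 2)*n*factorial(n + 3) − (-6) = 9*3**n*n*factorial(n + 3) + 6.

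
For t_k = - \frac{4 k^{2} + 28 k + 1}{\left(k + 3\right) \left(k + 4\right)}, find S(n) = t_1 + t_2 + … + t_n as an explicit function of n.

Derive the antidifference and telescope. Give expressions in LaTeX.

Ratio r(k) = (k + 3)*(28*k + 4*(k + 1)**2 + 29)/((k + 5)*(4*k**2 + 28*k + 1)).
A = k + 3, B = k + 5, C = k**2 + 7*k + 1/4.
Need (k + 3)·f(k+1) − (k + 4)·f(k) = k**2 + 7*k + 1/4.
From deg A=1, deg B=1, deg C=2: d=2.
Solve for f: f(k) = k*(12*k - 11)/12 (degree 2 ≤ 2).
Certificate R = B(k−1)f/C = k*(k + 4)*(12*k - 11)/(3*(4*k**2 + 28*k + 1)) gives s_k = k*(11 - 12*k)/(3*(k + 3)).
Δs = (-4*k**2 - 28*k - 1)/(k**2 + 7*k + 12), as required.
Telescope: S(n) = s_(n+1) − s_(1) = (-12*n**2 - 13*n - 1)/(3*(n + 4)) − (-1/12) = n*(-16*n - 17)/(4*(n + 4)).

S(n) = \frac{n \left(- 16 n - 17\right)}{4 \left(n + 4\right)}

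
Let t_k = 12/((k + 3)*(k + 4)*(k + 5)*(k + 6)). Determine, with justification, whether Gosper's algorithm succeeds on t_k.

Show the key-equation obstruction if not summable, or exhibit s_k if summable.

r(k) = (k + 3)/(k + 7) after simplifying.
Factor: A=k + 3; B=k + 7; C=1.
Set up (k + 3)·f(k+1) − (k + 6)·f(k) − (1) = 0.
Bound: deg f ≤ 3.
Coefficient equations give f(k) = k*(k**2 + 12*k + 47)/180.
Certificate R = B(k−1)f/C = k*(k + 6)*(k**2 + 12*k + 47)/180 gives s_k = k*(k**2 + 12*k + 47)/(15*(k + 3)*(k + 4)*(k + 5)).
Check: Δs_k = 12/(k**4 + 18*k**3 + 119*k**2 + 342*k + 360). ✓

Yes. s_k = k*(k**2 + 12*k + 47)/(15*(k + 3)*(k + 4)*(k + 5)).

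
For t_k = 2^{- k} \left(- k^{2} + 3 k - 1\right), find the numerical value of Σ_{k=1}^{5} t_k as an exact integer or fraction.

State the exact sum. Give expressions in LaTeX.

Step 1: r(k) = (k**2 - k - 1)/(2*(k**2 - 3*k + 1)).
Take A(k)=1/2, B(k)=1, C(k)=k**2 - 3*k + 1.
Key eq: (1/2)·f(k+1) = (1)·f(k) + (k**2 - 3*k + 1).
Bound: deg f ≤ 2.
Coefficient equations give f(k) = -2*(k**2 - k + 1).
Certificate R = B(k−1)f/C = -2*(k**2 - k + 1)/(k**2 - 3*k + 1) gives s_k = 2**(1 - k)*(k**2 - k + 1).
Δs = (-k**2 + 3*k - 1)/2**k, as required.
Σ_(k=1)^(5) t_k = s_(6) − s_(1) = 31/32 − (1) = -1/32.

Σ = -1/32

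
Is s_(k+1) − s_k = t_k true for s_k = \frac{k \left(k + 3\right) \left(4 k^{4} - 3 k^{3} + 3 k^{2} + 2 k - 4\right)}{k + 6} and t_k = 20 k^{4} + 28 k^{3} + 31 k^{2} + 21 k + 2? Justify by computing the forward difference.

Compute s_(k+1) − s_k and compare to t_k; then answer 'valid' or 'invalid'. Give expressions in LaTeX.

Invalid: residual \frac{3 \left(- 16 k^{5} - 151 k^{4} - 196 k^{3} - 205 k^{2} - 132 k - 12\right)}{k^{2} + 13 k + 42} ≠ 0.

s_(k+1) = (4*k**6 + 33*k**5 + 99*k**4 + 157*k**3 + 149*k**2 + 70*k + 8)/(k + 7)
s_(k+1) − s_k = 2*(10*k**6 + 120*k**5 + 391*k**4 + 506*k**3 + 481*k**2 + 256*k + 24)/(k**2 + 13*k + 42)
(s_(k+1) − s_k) − t_k = 3*(-16*k**5 - 151*k**4 - 196*k**3 - 205*k**2 - 132*k - 12)/(k**2 + 13*k + 42)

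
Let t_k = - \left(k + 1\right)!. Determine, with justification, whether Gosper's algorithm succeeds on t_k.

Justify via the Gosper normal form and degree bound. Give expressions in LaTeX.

No. Not Gosper-summable.

t_(k+1)/t_k = k + 2.
Factor: A=k + 2; B=1; C=1.
Set up (k + 2)·f(k+1) − (1)·f(k) − (1) = 0.
Degrees (1,0,0) ⇒ d ≤ -1.
deg f ≤ -1 is impossible — no certificate.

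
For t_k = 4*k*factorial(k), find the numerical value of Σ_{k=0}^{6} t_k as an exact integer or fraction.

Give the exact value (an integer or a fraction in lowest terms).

r(k) = (k + 1)**2/k after simplifying.
So A=k + 1 and B=1, with C=k.
f must satisfy (k + 1)·f(k+1) − (1)·f(k) = k.
deg f ≤ 0 (via 1,0,1).
Solve for f: f(k) = 1 (degree 0 ≤ 0).
R(k) = B(k−1)·f(k)/C(k) = 1/k; s_k = R·t_k = 4*factorial(k).
s_(k+1) − s_k = 4*k*factorial(k) = t_k.
Sum = s_(7) − s_(0); s_(7) = 20160, s_(0) = 4 ⇒ 20156.

Σ = 20156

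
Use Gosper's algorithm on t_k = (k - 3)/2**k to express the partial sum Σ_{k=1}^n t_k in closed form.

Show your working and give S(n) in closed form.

r(k) = (k - 2)/(2*(k - 3)) after simplifying.
Take A(k)=1/2, B(k)=1, C(k)=k - 3.
Set up (1/2)·f(k+1) − (1)·f(k) − (k - 3) = 0.
From deg A=0, deg B=0, deg C=1: d=1.
Solving with deg f ≤ 1: f(k) = -2*(k - 2).
R(k) = B(k−1)·f(k)/C(k) = -2*(k - 2)/(k - 3); s_k = R·t_k = 2**(1 - k)*(2 - k).
Verify: (k - 3)/2**k matches t_k.
Σ_(k=1)^n t_k = s_(n+1) − s_(1) = ((1 - n)/2**n) − (1), i.e. (-2**n - n + 1)/2**n.

S(n) = (-2**n - n + 1)/2**n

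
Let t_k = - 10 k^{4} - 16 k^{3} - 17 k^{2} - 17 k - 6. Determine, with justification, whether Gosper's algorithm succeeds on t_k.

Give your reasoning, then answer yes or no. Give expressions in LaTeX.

Yes. s_k = k^{2} \left(- 2 k^{3} + k^{2} - k - 4\right).

r(k) = (10*k**4 + 56*k**3 + 125*k**2 + 139*k + 66)/(10*k**4 + 16*k**3 + 17*k**2 + 17*k + 6) after simplifying.
Gosper form: A/B · C(k+1)/C(k) with A=1, B=1, C=k**4 + 8*k**3/5 + 17*k**2/10 + 17*k/10 + 3/5.
f must satisfy (1)·f(k+1) − (1)·f(k) = k**4 + 8*k**3/5 + 17*k**2/10 + 17*k/10 + 3/5.
From deg A=0, deg B=0, deg C=4: d=5.
A polynomial solution: f(k) = k**2*(k + 1)*(2*k**2 - 3*k + 4)/10.
Get s_k = R·t_k = k**2*(-2*k**3 + k**2 - k - 4) with R(k) = B(k−1)f(k)/C(k) = k**2*(2*k**2 - 3*k + 4)/(10*k**3 + 6*k**2 + 11*k + 6).
Verify: -10*k**4 - 16*k**3 - 17*k**2 - 17*k - 6 matches t_k.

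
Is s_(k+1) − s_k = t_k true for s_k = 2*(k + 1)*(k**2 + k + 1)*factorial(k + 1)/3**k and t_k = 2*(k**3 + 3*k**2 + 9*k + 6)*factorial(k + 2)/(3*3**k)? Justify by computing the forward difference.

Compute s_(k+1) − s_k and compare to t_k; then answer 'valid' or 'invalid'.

Invalid: residual -2*(k**3 + 2*k**2 + 6*k + 3)*factorial(k + 1)/(3*3**k) ≠ 0.

s_(k+1) = 2*(k + 2)*(k**2 + 3*k + 3)*factorial(k + 2)/(3*3**k)
s_(k+1) − s_k = 2*(k**4 + 4*k**3 + 13*k**2 + 18*k + 9)*factorial(k + 1)/(3*3**k)
(s_(k+1) − s_k) − t_k = -2*(k**3 + 2*k**2 + 6*k + 3)*factorial(k + 1)/(3*3**k)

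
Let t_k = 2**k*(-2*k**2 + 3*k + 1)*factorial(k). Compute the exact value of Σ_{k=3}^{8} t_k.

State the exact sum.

The ratio is 2*(2*k**3 + 3*k**2 - k - 2)/(2*k**2 - 3*k - 1).
So A=2*k + 2 and B=1, with C=k**2 - 3*k/2 - 1/2.
Need (2*k + 2)·f(k+1) − (1)·f(k) = k**2 - 3*k/2 - 1/2.
From deg A=1, deg B=0, deg C=2: d=1.
Solve for f: f(k) = (k - 3)/2 (degree 1 ≤ 1).
Get s_k = R·t_k = -2**k*(k - 3)*factorial(k) with R(k) = B(k−1)f(k)/C(k) = (k - 3)/(2*k**2 - 3*k - 1).
Verify: 2**k*(-2*k**2 + 3*k + 1)*factorial(k) matches t_k.
Sum = s_(9) − s_(3); s_(9) = -1114767360, s_(3) = 0 ⇒ -1114767360.

Σ = -1114767360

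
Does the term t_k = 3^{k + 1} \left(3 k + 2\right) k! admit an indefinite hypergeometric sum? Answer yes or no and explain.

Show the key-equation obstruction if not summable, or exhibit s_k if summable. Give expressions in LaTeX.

Compute t_(k+1)/t_k: get 3*(k + 1)*(3*k + 5)/(3*k + 2).
Gosper form: A/B · C(k+1)/C(k) with A=3*k + 3, B=1, C=k + 2/3.
f must satisfy (3*k + 3)·f(k+1) − (1)·f(k) = k + 2/3.
Bound: deg f ≤ 0.
A polynomial solution: f(k) = 1/3.
Then R = B(k−1)f/C = 1/(3*k + 2), so s_k = R(k)·t_k = 3**(k + 1)*factorial(k).
Verify: 3**(k + 1)*(3*k + 2)*factorial(k) matches t_k.

Yes. s_k = 3^{k + 1} k!.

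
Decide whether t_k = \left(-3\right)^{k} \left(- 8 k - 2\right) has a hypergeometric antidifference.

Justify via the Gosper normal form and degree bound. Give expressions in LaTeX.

t_(k+1)/t_k = 3*(-4*k - 5)/(4*k + 1).
Normal form (A,B,C) = (-3, 1, k + 1/4).
Key eq: (-3)·f(k+1) = (1)·f(k) + (k + 1/4).
Degrees (0,0,1) ⇒ d ≤ 1.
Solve for f: f(k) = -(2*k - 1)/8 (degree 1 ≤ 1).
Then R = B(k−1)f/C = -(2*k - 1)/(2*(4*k + 1)), so s_k = R(k)·t_k = (-3)**k*(2*k - 1).
Δs = (-3)**k*(-8*k - 2), as required.

Yes. s_k = \left(-3\right)^{k} \left(2 k - 1\right).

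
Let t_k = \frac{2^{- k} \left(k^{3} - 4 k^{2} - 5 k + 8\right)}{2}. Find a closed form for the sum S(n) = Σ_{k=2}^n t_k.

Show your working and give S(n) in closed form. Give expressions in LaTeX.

r(k) = k*(k**2 - k - 10)/(2*(k**3 - 4*k**2 - 5*k + 8)) after simplifying.
A = 1/2, B = 1, C = k**3 - 4*k**2 - 5*k + 8.
Solve (1/2)·f(k+1) − (1)·f(k) = k**3 - 4*k**2 - 5*k + 8.
Bound: deg f ≤ 3.
A polynomial solution: f(k) = -2*(k - 2)*(k - 1)*(k + 2).
Certificate R = B(k−1)f/C = -2*(k - 2)*(k + 2)/(k**2 - 3*k - 8) gives s_k = (-k**3 + k**2 + 4*k - 4)/2**k.
Verify: (k**3 - 4*k**2 - 5*k + 8)/(2*2**k) matches t_k.
s_(n+1) = 2**(-n - 1)*n*(-n**2 - 2*n + 3) and s_(2) = 0, so S(n) = 2**(-n - 1)*n*(-n**2 - 2*n + 3).

S(n) = 2^{- n - 1} n \left(- n^{2} - 2 n + 3\right)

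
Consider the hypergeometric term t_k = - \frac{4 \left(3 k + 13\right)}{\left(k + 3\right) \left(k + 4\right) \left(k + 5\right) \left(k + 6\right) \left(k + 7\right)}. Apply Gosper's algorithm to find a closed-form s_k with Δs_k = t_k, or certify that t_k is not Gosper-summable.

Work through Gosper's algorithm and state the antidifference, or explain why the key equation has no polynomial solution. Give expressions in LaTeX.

r(k) = (k + 3)*(3*k + 16)/((k + 8)*(3*k + 13)) after simplifying.
Factor: A=k + 3; B=k + 8; C=k + 13/3.
Need (k + 3)·f(k+1) − (k + 7)·f(k) = k + 13/3.
d = 4 from the (1,1,1) case.
A polynomial solution: f(k) = k*(k + 4)*(k**2 + 14*k + 63)/270.
Get s_k = R·t_k = 2*k*(-k**2 - 14*k - 63)/(45*(k**3 + 14*k**2 + 63*k + 90)) with R(k) = B(k−1)f(k)/C(k) = k*(k + 4)*(k + 7)*(k**2 + 14*k + 63)/(90*(3*k + 13)).
Check: Δs_k = 4*(-3*k - 13)/(k**5 + 25*k**4 + 245*k**3 + 1175*k**2 + 2754*k + 2520). ✓

s_k = \frac{2 k \left(- k^{2} - 14 k - 63\right)}{45 \left(k^{3} + 14 k^{2} + 63 k + 90\right)}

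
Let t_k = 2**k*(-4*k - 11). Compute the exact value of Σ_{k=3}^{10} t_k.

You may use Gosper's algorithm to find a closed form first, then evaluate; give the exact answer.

Σ = -96136

Ratio r(k) = 2*(4*k + 15)/(4*k + 11).
Take A(k)=2, B(k)=1, C(k)=k + 11/4.
Set up (2)·f(k+1) − (1)·f(k) − (k + 11/4) = 0.
d = 1 from the (0,0,1) case.
Solving with deg f ≤ 1: f(k) = (4*k + 3)/4.
Get s_k = R·t_k = 2**k*(-4*k - 3) with R(k) = B(k−1)f(k)/C(k) = (4*k + 3)/(4*k + 11).
Check: Δs_k = 2**k*(-4*k - 11). ✓
Sum = s_(11) − s_(3); s_(11) = -96256, s_(3) = -120 ⇒ -96136.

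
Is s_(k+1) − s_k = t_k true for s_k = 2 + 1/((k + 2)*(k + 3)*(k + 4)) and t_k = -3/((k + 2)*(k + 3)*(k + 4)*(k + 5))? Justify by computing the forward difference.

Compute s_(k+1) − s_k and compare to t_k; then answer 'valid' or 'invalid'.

s_(k+1) = 2 + 1/((k + 3)*(k + 4)*(k + 5))
s_(k+1) − s_k = -3/((k + 2)*(k + 3)*(k + 4)*(k + 5))
(s_(k+1) − s_k) − t_k = 0

Valid — Δs_k = t_k.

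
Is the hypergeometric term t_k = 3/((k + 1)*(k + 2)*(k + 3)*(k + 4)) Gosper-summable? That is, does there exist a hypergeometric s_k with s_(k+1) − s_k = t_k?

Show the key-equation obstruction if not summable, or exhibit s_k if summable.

Step 1: r(k) = (k + 1)/(k + 5).
A = k + 1, B = k + 5, C = 1.
Need (k + 1)·f(k+1) − (k + 4)·f(k) = 1.
Degrees (1,1,0) ⇒ d ≤ 3.
A polynomial solution: f(k) = k*(k**2 + 6*k + 11)/18.
R(k) = B(k−1)·f(k)/C(k) = k*(k + 4)*(k**2 + 6*k + 11)/18; s_k = R·t_k = k*(k**2 + 6*k + 11)/(6*(k + 1)*(k + 2)*(k + 3)).
Δs = 3/(k**4 + 10*k**3 + 35*k**2 + 50*k + 24), as required.

Yes. s_k = k*(k**2 + 6*k + 11)/(6*(k + 1)*(k + 2)*(k + 3)).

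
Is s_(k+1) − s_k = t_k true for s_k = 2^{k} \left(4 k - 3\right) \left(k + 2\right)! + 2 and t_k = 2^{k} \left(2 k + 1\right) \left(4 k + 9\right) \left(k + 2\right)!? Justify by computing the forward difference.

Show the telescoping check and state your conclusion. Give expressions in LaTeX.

s_(k+1) = 2**(k + 1)*(4*k + 1)*factorial(k + 3) + 2
s_(k+1) − s_k = 2**k*(2*k + 1)*(4*k + 9)*factorial(k + 2)
(s_(k+1) − s_k) − t_k = 0

valid (s_(k+1) − s_k reduces to t_k)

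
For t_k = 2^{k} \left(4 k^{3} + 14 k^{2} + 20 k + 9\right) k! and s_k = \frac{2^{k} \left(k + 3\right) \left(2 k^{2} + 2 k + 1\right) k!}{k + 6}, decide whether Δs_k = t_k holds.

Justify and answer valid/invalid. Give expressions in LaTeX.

Invalid: residual - \frac{3 \cdot 2^{k} \left(4 k^{4} + 38 k^{3} + 102 k^{2} + 127 k + 53\right) k!}{\left(k + 6\right) \left(k + 7\right)} ≠ 0.

s_(k+1) = 2**(k + 1)*(k + 4)*(2*k**2 + 6*k + 5)*factorial(k + 1)/(k + 7)
s_(k+1) − s_k = 2**k*(4*k**5 + 54*k**4 + 256*k**3 + 551*k**2 + 576*k + 219)*factorial(k)/((k + 6)*(k + 7))
(s_(k+1) − s_k) − t_k = -3*2**k*(4*k**4 + 38*k**3 + 102*k**2 + 127*k + 53)*factorial(k)/((k + 6)*(k + 7))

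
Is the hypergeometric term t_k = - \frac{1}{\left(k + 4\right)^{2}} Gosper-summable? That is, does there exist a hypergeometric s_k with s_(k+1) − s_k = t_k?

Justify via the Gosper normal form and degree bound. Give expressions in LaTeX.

No — t_k has no hypergeometric antidifference.

t_(k+1)/t_k = (k + 4)**2/(k + 5)**2.
A = k**2 + 8*k + 16, B = k**2 + 10*k + 25, C = 1.
f must satisfy (k**2 + 8*k + 16)·f(k+1) − (k**2 + 8*k + 16)·f(k) = 1.
Bound: deg f ≤ 0.
f = c0 ⇒ A·f(k+1) − B(k−1)·f(k) − C = -1. The system {-1 = 0} is inconsistent; no antidifference.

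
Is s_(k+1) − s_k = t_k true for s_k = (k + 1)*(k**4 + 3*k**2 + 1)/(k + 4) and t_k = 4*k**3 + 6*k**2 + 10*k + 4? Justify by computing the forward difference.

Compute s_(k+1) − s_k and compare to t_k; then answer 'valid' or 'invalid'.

Invalid: residual 3*(-3*k**4 - 22*k**3 - 31*k**2 - 44*k - 15)/(k**2 + 9*k + 20) ≠ 0.

s_(k+1) = (k + 2)*((k + 1)**4 + 3*(k + 1)**2 + 1)/(k + 5)
s_(k+1) − s_k = (4*k**5 + 33*k**4 + 78*k**3 + 121*k**2 + 104*k + 35)/(k**2 + 9*k + 20)
(s_(k+1) − s_k) − t_k = 3*(-3*k**4 - 22*k**3 - 31*k**2 - 44*k - 15)/(k**2 + 9*k + 20)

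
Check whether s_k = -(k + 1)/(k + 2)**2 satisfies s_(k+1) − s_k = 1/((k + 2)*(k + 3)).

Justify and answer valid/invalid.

Invalid: residual (-2*k - 5)/(k**4 + 10*k**3 + 37*k**2 + 60*k + 36) ≠ 0.

s_(k+1) = (-k - 2)/(k + 3)**2
s_(k+1) − s_k = ((k + 1)*(k + 3)**2 - (k + 2)**3)/((k + 2)**2*(k + 3)**2)
(s_(k+1) − s_k) − t_k = (-2*k - 5)/(k**4 + 10*k**3 + 37*k**2 + 60*k + 36)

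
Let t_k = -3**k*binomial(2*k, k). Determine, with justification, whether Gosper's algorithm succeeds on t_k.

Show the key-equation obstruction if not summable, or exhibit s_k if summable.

No. Not Gosper-summable.

Ratio r(k) = 6*(2*k + 1)/(k + 1).
So A=12*k + 6 and B=k + 1, with C=1.
Set up (12*k + 6)·f(k+1) − (k)·f(k) − (1) = 0.
Bound: deg f ≤ -1.
deg f ≤ -1 is impossible — no certificate.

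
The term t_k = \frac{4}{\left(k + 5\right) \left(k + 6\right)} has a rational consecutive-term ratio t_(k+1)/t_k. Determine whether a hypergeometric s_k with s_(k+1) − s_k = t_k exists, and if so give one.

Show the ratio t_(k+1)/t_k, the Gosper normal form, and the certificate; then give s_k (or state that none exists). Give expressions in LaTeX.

The ratio is (k + 5)/(k + 7).
So A=k + 5 and B=k + 7, with C=1.
f must satisfy (k + 5)·f(k+1) − (k + 6)·f(k) = 1.
Degrees (1,1,0) ⇒ d ≤ 1.
Solving with deg f ≤ 1: f(k) = k/5.
Certificate R = B(k−1)f/C = k*(k + 6)/5 gives s_k = 4*k/(5*(k + 5)).
Check: Δs_k = 4/(k**2 + 11*k + 30). ✓

s_k = \frac{4 k}{5 \left(k + 5\right)}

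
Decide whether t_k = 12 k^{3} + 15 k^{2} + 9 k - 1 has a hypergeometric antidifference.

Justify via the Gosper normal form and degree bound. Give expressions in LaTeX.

Yes. s_k = k \left(3 k^{3} - k^{2} - 3\right).

Compute t_(k+1)/t_k: get (12*k**3 + 51*k**2 + 75*k + 35)/(12*k**3 + 15*k**2 + 9*k - 1).
Factor: A=1; B=1; C=k**3 + 5*k**2/4 + 3*k/4 - 1/12.
Set up (1)·f(k+1) − (1)·f(k) − (k**3 + 5*k**2/4 + 3*k/4 - 1/12) = 0.
Bound: deg f ≤ 4.
Solving with deg f ≤ 4: f(k) = k*(3*k**3 - k**2 - 3)/12.
Then R = B(k−1)f/C = k*(3*k**3 - k**2 - 3)/(12*k**3 + 15*k**2 + 9*k - 1), so s_k = R(k)·t_k = k*(3*k**3 - k**2 - 3).
s_(k+1) − s_k = 12*k**3 + 15*k**2 + 9*k - 1 = t_k.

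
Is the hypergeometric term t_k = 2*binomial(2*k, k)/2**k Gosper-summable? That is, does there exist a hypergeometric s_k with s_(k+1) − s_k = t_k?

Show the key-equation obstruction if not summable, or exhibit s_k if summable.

No. Not Gosper-summable.

Compute t_(k+1)/t_k: get (2*k + 1)/(k + 1).
Normal form (A,B,C) = (2*k + 1, k + 1, 1).
Solve (2*k + 1)·f(k+1) − (k)·f(k) = 1.
d = -1 from the (1,1,0) case.
Bound -1 < 0, so the key equation has no polynomial solution.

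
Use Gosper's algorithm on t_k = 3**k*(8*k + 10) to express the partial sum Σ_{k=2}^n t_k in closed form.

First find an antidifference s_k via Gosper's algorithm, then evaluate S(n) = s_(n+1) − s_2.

Compute t_(k+1)/t_k: get 3*(4*k + 9)/(4*k + 5).
Gosper form: A/B · C(k+1)/C(k) with A=3, B=1, C=k + 5/4.
Set up (3)·f(k+1) − (1)·f(k) − (k + 5/4) = 0.
d = 1 from the (0,0,1) case.
Match coefficients ⇒ f(k) = (4*k - 1)/8.
Get s_k = R·t_k = 3**k*(4*k - 1) with R(k) = B(k−1)f(k)/C(k) = (4*k - 1)/(2*(4*k + 5)).
Check: Δs_k = 3**k*(8*k + 10). ✓
Telescope: S(n) = s_(n+1) − s_(2) = 3**(n + 1)*(4*n + 3) − (63) = 12*3**n*n + 9*3**n - 63.

S(n) = 12*3**n*n + 9*3**n - 63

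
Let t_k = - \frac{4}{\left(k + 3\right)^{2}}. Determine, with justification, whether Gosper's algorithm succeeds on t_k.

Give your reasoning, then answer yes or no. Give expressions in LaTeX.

No. Not Gosper-summable.

The ratio is (k + 3)**2/(k + 4)**2.
Factor: A=k**2 + 6*k + 9; B=k**2 + 8*k + 16; C=1.
Key eq: (k**2 + 6*k + 9)·f(k+1) = (k**2 + 6*k + 9)·f(k) + (1).
Degrees (2,2,0) ⇒ d ≤ 0.
Put f(k) = c0: A·f(k+1) − B(k−1)·f(k) − C = -1; need -1 = 0 — inconsistent ⇒ no f, not summable.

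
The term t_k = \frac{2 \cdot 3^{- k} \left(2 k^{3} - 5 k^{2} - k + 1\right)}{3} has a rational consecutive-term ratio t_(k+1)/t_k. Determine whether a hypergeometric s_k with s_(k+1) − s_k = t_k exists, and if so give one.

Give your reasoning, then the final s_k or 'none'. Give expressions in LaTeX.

s_k = 3^{- k} \left(- 2 k^{3} + 2 k^{2} - 1\right)

Ratio r(k) = (2*k**3 + k**2 - 5*k - 3)/(3*(2*k**3 - 5*k**2 - k + 1)).
A = 1/3, B = 1, C = k**3 - 5*k**2/2 - k/2 + 1/2.
Set up (1/3)·f(k+1) − (1)·f(k) − (k**3 - 5*k**2/2 - k/2 + 1/2) = 0.
d = 3 from the (0,0,3) case.
Match coefficients ⇒ f(k) = -3*(2*k**3 - 2*k**2 + 1)/4.
Then R = B(k−1)f/C = -3*(2*k**3 - 2*k**2 + 1)/(2*(2*k + 1)*(k**2 - 3*k + 1)), so s_k = R(k)·t_k = (-2*k**3 + 2*k**2 - 1)/3**k.
Check: Δs_k = 2*(2*k**3 - 5*k**2 - k + 1)/(3*3**k). ✓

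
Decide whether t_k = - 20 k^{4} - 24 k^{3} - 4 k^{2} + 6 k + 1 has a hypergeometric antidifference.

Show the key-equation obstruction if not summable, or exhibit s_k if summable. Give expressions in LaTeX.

The ratio is (20*k**4 + 104*k**3 + 196*k**2 + 154*k + 41)/(20*k**4 + 24*k**3 + 4*k**2 - 6*k - 1).
Gosper form: A/B · C(k+1)/C(k) with A=1, B=1, C=k**4 + 6*k**3/5 + k**2/5 - 3*k/10 - 1/20.
f must satisfy (1)·f(k+1) − (1)·f(k) = k**4 + 6*k**3/5 + k**2/5 - 3*k/10 - 1/20.
From deg A=0, deg B=0, deg C=4: d=5.
Solve for f: f(k) = k*(4*k**4 - 4*k**3 - 4*k**2 + k + 2)/20 (degree 5 ≤ 5).
So s_k = (B(k−1)f/C)·t_k = (k*(4*k**4 - 4*k**3 - 4*k**2 + k + 2)/(20*k**4 + 24*k**3 + 4*k**2 - 6*k - 1))·t_k = k*(-4*k**4 + 4*k**3 + 4*k**2 - k - 2).
s_(k+1) − s_k = -20*k**4 - 24*k**3 - 4*k**2 + 6*k + 1 = t_k.

Yes. s_k = k \left(- 4 k^{4} + 4 k^{3} + 4 k^{2} - k - 2\right).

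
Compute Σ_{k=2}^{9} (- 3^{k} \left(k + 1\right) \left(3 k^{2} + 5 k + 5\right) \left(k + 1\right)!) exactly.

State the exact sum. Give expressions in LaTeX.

Σ = -214491288211038

t_(k+1)/t_k = (k + 2)**2*(15*k + 9*(k + 1)**2 + 30)/((k + 1)*(3*k**2 + 5*k + 5)).
Factor: A=3*k + 6; B=1; C=k**3 + 8*k**2/3 + 10*k/3 + 5/3.
Need (3*k + 6)·f(k+1) − (1)·f(k) = k**3 + 8*k**2/3 + 10*k/3 + 5/3.
From deg A=1, deg B=0, deg C=3: d=2.
A polynomial solution: f(k) = (k**2 - k + 1)/3.
So s_k = (B(k−1)f/C)·t_k = ((k**2 - k + 1)/((k + 1)*(3*k**2 + 5*k + 5)))·t_k = -3**k*(k**2 - k + 1)*factorial(k + 1).
Δs = -3**k*(k + 1)*(3*k**2 + 5*k + 5)*factorial(k + 1), as required.
Σ_(k=2)^(9) t_k = s_(10) − s_(2) = -214491288211200 − (-162) = -214491288211038.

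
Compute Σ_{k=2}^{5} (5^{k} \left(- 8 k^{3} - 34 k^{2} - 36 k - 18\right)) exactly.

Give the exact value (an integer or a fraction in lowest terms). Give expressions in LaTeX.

Σ = -7249500

The ratio is 5*(4*k**3 + 29*k**2 + 64*k + 48)/(4*k**3 + 17*k**2 + 18*k + 9).
So A=5 and B=1, with C=k**3 + 17*k**2/4 + 9*k/2 + 9/4.
Solve (5)·f(k+1) − (1)·f(k) = k**3 + 17*k**2/4 + 9*k/2 + 9/4.
d = 3 from the (0,0,3) case.
Solving with deg f ≤ 3: f(k) = (2*k**3 + k**2 - k + 2)/8.
Get s_k = R·t_k = 5**k*(-2*k**3 - k**2 + k - 2) with R(k) = B(k−1)f(k)/C(k) = (2*k**3 + k**2 - k + 2)/(2*(k + 3)*(4*k**2 + 5*k + 3)).
Check: Δs_k = 5**k*(-8*k**3 - 34*k**2 - 36*k - 18). ✓
Σ_(k=2)^(5) t_k = s_(6) − s_(2) = -7250000 − (-500) = -7249500.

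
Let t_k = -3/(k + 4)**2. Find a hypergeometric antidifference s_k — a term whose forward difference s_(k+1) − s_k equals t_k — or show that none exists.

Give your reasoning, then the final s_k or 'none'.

Step 1: r(k) = (k + 4)**2/(k + 5)**2.
Factor: A=k**2 + 8*k + 16; B=k**2 + 10*k + 25; C=1.
Solve (k**2 + 8*k + 16)·f(k+1) − (k**2 + 8*k + 16)·f(k) = 1.
deg f ≤ 0 (via 2,2,0).
Generic f = c0 gives residual -1; -1 = 0 cannot hold, so t_k is not Gosper-summable.

none (Gosper's algorithm certifies no s_k)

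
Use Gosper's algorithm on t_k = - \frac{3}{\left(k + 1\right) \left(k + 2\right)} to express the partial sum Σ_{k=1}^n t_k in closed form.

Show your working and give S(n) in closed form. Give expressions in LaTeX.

t_(k+1)/t_k = (k + 1)/(k + 3).
Gosper form: A/B · C(k+1)/C(k) with A=k + 1, B=k + 3, C=1.
f must satisfy (k + 1)·f(k+1) − (k + 2)·f(k) = 1.
deg f ≤ 1 (via 1,1,0).
Solve for f: f(k) = k (degree 1 ≤ 1).
Get s_k = R·t_k = -3*k/(k + 1) with R(k) = B(k−1)f(k)/C(k) = k*(k + 2).
Δs = -3/(k**2 + 3*k + 2), as required.
Evaluate: s_(n+1) = 3*(-n - 1)/(n + 2); subtract s_(1) = -3/2 ⇒ S(n) = -3*n/(2*n + 4).

S(n) = - \frac{3 n}{2 n + 4}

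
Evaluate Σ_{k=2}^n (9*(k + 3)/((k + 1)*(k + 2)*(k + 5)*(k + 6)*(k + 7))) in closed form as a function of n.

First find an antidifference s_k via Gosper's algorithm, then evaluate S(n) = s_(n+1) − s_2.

S(n) = (n**3 + 15*n**2 + 68*n - 84)/(56*(n**3 + 15*n**2 + 68*n + 84))

r(k) = (k + 1)*(k + 4)*(k + 5)/((k + 3)**2*(k + 8)) after simplifying.
Gosper form: A/B · C(k+1)/C(k) with A=k + 1, B=k + 8, C=k**3 + 10*k**2 + 33*k + 36.
Set up (k + 1)·f(k+1) − (k + 7)·f(k) − (k**3 + 10*k**2 + 33*k + 36) = 0.
Degrees (1,1,3) ⇒ d ≤ 6.
Match coefficients ⇒ f(k) = k*(k + 2)*(k + 3)*(k + 4)*(k**2 + 12*k + 41)/90.
R(k) = B(k−1)·f(k)/C(k) = k*(k + 2)*(k + 7)*(k**2 + 12*k + 41)/(90*(k + 3)); s_k = R·t_k = k*(k**2 + 12*k + 41)/(10*(k**3 + 12*k**2 + 41*k + 30)).
Check: Δs_k = 9*(k + 3)/(k**5 + 21*k**4 + 163*k**3 + 567*k**2 + 844*k + 420). ✓
Telescope: S(n) = s_(n+1) − s_(2) = (n**3 + 15*n**2 + 68*n + 54)/(10*(n**3 + 15*n**2 + 68*n + 84)) − (23/280) = (n**3 + 15*n**2 + 68*n - 84)/(56*(n**3 + 15*n**2 + 68*n + 84)).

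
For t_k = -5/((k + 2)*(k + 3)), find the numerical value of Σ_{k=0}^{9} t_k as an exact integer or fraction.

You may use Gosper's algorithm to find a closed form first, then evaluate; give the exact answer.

r(k) = (k + 2)/(k + 4) after simplifying.
Factor: A=k + 2; B=k + 4; C=1.
Need (k + 2)·f(k+1) − (k + 3)·f(k) = 1.
Degrees (1,1,0) ⇒ d ≤ 1.
Solve for f: f(k) = k/2 (degree 1 ≤ 1).
Then R = B(k−1)f/C = k*(k + 3)/2, so s_k = R(k)·t_k = -5*k/(2*k + 4).
s_(k+1) − s_k = -5/(k**2 + 5*k + 6) = t_k.
Sum = s_(10) − s_(0); s_(10) = -25/12, s_(0) = 0 ⇒ -25/12.

Σ = -25/12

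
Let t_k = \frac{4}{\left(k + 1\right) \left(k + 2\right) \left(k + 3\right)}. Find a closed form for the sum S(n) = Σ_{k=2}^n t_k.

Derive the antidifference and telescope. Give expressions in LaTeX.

Ratio r(k) = (k + 1)/(k + 4).
A = k + 1, B = k + 4, C = 1.
Solve (k + 1)·f(k+1) − (k + 3)·f(k) = 1.
deg f ≤ 2 (via 1,1,0).
A polynomial solution: f(k) = k*(k + 3)/4.
Get s_k = R·t_k = k*(k + 3)/((k + 1)*(k + 2)) with R(k) = B(k−1)f(k)/C(k) = k*(k + 3)**2/4.
Check: Δs_k = 4/(k**3 + 6*k**2 + 11*k + 6). ✓
Σ_(k=2)^n t_k = s_(n+1) − s_(2) = ((n**2 + 5*n + 4)/(n**2 + 5*n + 6)) − (5/6), i.e. (n**2 + 5*n - 6)/(6*(n**2 + 5*n + 6)).

S(n) = \frac{n^{2} + 5 n - 6}{6 \left(n^{2} + 5 n + 6\right)}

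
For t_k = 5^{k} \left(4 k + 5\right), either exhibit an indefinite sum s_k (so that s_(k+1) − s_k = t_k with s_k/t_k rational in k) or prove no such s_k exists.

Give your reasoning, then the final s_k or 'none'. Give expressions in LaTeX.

Compute t_(k+1)/t_k: get 5*(4*k + 9)/(4*k + 5).
Normal form (A,B,C) = (5, 1, k + 5/4).
Need (5)·f(k+1) − (1)·f(k) = k + 5/4.
Bound: deg f ≤ 1.
Solving with deg f ≤ 1: f(k) = k/4.
Then R = B(k−1)f/C = k/(4*k + 5), so s_k = R(k)·t_k = 5**k*k.
Check: Δs_k = 5**k*(4*k + 5). ✓

s_k = 5^{k} k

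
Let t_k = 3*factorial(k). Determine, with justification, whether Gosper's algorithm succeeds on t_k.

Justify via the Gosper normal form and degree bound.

No — negative degree bound, so no certificate f.

Ratio r(k) = k + 1.
Normal form (A,B,C) = (k + 1, 1, 1).
f must satisfy (k + 1)·f(k+1) − (1)·f(k) = 1.
Bound: deg f ≤ -1.
Bound -1 < 0, so the key equation has no polynomial solution.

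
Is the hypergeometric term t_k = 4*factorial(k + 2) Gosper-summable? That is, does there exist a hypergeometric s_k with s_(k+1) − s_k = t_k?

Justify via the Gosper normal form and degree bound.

Ratio r(k) = k + 3.
Factor: A=k + 3; B=1; C=1.
f must satisfy (k + 3)·f(k+1) − (1)·f(k) = 1.
Degrees (1,0,0) ⇒ d ≤ -1.
Negative degree bound (-1): no f exists, t_k not Gosper-summable.

No — negative degree bound, so no certificate f.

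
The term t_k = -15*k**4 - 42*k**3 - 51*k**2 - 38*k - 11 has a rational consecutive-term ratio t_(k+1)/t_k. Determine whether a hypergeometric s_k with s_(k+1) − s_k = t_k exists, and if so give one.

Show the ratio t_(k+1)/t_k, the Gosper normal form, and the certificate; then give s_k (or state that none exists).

s_k = k**2*(-3*k**3 - 3*k**2 - k - 4)

Step 1: r(k) = (15*k**4 + 102*k**3 + 267*k**2 + 326*k + 157)/(15*k**4 + 42*k**3 + 51*k**2 + 38*k + 11).
Normal form (A,B,C) = (1, 1, k**4 + 14*k**3/5 + 17*k**2/5 + 38*k/15 + 11/15).
Key eq: (1)·f(k+1) = (1)·f(k) + (k**4 + 14*k**3/5 + 17*k**2/5 + 38*k/15 + 11/15).
Bound: deg f ≤ 5.
Solving with deg f ≤ 5: f(k) = k**2*(3*k**3 + 3*k**2 + k + 4)/15.
Then R = B(k−1)f/C = k**2*(3*k**3 + 3*k**2 + k + 4)/(15*k**4 + 42*k**3 + 51*k**2 + 38*k + 11), so s_k = R(k)·t_k = k**2*(-3*k**3 - 3*k**2 - k - 4).
Verify: -15*k**4 - 42*k**3 - 51*k**2 - 38*k - 11 matches t_k.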